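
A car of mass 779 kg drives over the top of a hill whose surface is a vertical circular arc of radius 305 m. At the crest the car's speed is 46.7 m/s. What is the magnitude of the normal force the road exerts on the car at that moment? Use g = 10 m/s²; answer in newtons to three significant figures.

At the crest the centripetal acceleration points downward (toward the centre of the arc), so mg − N = mv²/r.
N = m(g − v²/r) = 779 × (10.0 − (46.7)²/305) = 779 × (10.0 − 7.150) = 779 × 2.850 = 2220 N.

2220 N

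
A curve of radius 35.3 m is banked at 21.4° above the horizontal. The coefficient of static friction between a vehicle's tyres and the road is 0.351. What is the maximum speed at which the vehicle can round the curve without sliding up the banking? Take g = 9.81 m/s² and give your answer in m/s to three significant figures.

17.3 m/s

At the maximum speed, friction acts down the slope at its limiting value f = μN. Radially (horizontal, toward centre): N sinθ + μN cosθ = mv²/r. Vertically: N cosθ − μN sinθ = mg.
Dividing: v² = r g (sinθ + μcosθ)/(cosθ − μsinθ).
sinθ + μcosθ = 0.3649 + 0.351×0.9311 = 0.6917; cosθ − μsinθ = 0.9311 − 0.351×0.3649 = 0.8030.
v² = 35.3 × 9.81 × 0.6917/0.8030 = 298.3 m²/s², so v = 17.27 m/s.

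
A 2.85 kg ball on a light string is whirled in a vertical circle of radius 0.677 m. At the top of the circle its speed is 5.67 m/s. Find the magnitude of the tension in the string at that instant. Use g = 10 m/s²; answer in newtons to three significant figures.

107 N

At the top, both T and the weight mg point inward (toward the centre), so T + mg = mv²/r.
T = m(v²/r − g) = 2.85 × ((5.67)²/0.677 − 10.0) = 2.85 × (47.49 − 10.0) = 2.85 × 37.49 = 106.8 N.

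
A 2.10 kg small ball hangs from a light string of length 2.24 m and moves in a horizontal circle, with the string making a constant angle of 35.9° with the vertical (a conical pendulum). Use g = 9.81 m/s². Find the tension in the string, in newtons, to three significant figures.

25.4 N

Vertically the bob has no acceleration, so T cosθ = mg.
T = mg/cosθ = 2.10 × 9.81 / cos 35.9° = 20.60/0.8100 = 25.43 N.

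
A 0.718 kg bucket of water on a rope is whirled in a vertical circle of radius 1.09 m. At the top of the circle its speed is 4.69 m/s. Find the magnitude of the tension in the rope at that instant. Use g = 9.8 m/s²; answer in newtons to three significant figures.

At the top, both T and the weight mg point inward (toward the centre), so T + mg = mv²/r.
T = m(v²/r − g) = 0.718 × ((4.69)²/1.09 − 9.8) = 0.718 × (20.18 − 9.8) = 0.718 × 10.38 = 7.453 N.

7.45 N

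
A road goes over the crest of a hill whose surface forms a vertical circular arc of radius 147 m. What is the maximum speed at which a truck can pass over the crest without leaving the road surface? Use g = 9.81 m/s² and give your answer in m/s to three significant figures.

At the crest the centre of the circle is below the truck, so the net downward (centripetal) force is mg − N = mv²/r.
The truck leaves the road when N → 0, giving v_max = √(g r) = √(9.81 × 147) = 37.97 m/s.

38.0 m/s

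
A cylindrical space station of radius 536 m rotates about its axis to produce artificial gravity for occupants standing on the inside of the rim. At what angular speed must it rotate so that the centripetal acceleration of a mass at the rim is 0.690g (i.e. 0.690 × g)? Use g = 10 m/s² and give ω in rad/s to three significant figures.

Centripetal acceleration a_c = ω²r. Setting ω²r = 0.690g:
ω = √(0.690g / r) = √(0.690 × 10.0 / 536) = √0.01287 = 0.1135 rad/s.

0.113 rad/s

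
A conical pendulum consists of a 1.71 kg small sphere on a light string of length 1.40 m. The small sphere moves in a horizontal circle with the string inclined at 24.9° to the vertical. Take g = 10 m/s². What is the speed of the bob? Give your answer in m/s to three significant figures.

1.65 m/s

The radius of the circle is r = L sinθ = 1.40 × sin 24.9° = 0.5895 m.
Horizontally T sinθ = mv²/r and vertically T cosθ = mg, so tanθ = v²/(rg).
v = √(r g tanθ) = √(0.5895 × 10.0 × 0.4642) = √2.736 = 1.654 m/s.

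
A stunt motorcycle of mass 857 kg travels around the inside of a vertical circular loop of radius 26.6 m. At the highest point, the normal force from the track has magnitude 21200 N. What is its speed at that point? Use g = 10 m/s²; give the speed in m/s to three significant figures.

At the top, N + mg = mv²/r, so v = √(r(N/m + g)) = √(26.6 × (21200/857 + 10.0)) = √(26.6 × 34.74) = √924.0 = 30.40 m/s.

30.4 m/s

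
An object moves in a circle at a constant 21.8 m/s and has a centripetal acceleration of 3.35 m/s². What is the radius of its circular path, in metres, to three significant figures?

142 m

a_c = v²/r ⇒ r = v²/a_c = (21.8)²/3.35 = 475.2/3.35 = 141.9 m.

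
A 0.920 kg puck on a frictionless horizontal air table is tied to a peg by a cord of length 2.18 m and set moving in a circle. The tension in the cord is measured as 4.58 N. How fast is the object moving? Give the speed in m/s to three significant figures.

3.29 m/s

T = m v²/r ⇒ v = √(T r / m) = √(4.58 × 2.18 / 0.920) = √10.85 = 3.294 m/s.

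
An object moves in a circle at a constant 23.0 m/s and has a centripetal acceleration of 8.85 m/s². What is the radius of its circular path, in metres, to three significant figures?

a_c = v²/r ⇒ r = v²/a_c = (23.0)²/8.85 = 529.0/8.85 = 59.77 m.

59.8 m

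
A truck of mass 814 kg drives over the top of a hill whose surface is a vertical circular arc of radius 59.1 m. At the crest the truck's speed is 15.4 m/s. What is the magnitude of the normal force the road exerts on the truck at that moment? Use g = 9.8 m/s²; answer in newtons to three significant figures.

4710 N

At the crest the centripetal acceleration points downward (toward the centre of the arc), so mg − N = mv²/r.
N = m(g − v²/r) = 814 × (9.8 − (15.4)²/59.1) = 814 × (9.8 − 4.013) = 814 × 5.787 = 4711 N.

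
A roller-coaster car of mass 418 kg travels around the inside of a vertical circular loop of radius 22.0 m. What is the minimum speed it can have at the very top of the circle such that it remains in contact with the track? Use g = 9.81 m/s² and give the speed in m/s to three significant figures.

At the highest point the centre is directly below, so both the weight and N act inward: N + mg = mv²/r.
At minimum speed N → 0, so mg = mv_min²/r ⇒ v_min = √(g r) = √(9.81 × 22.0) = 14.69 m/s.

14.7 m/s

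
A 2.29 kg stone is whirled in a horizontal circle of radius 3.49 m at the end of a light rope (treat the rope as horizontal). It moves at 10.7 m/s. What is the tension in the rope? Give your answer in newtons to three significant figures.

75.1 N

The tension is the only horizontal force, so it supplies the full centripetal force: T = m v²/r = 2.29 × (10.70)²/3.49 = 2.29 × 114.5/3.49 = 75.12 N.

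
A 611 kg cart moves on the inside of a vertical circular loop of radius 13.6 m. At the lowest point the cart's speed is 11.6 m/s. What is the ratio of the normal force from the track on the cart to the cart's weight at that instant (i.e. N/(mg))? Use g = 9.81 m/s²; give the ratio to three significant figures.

2.01

At the bottom, N − mg = mv²/r, so N = m(v²/r + g) and N/(mg) = v²/(rg) + 1 = (11.6)²/(13.6 × 9.81) + 1 = 1.009 + 1 = 2.009.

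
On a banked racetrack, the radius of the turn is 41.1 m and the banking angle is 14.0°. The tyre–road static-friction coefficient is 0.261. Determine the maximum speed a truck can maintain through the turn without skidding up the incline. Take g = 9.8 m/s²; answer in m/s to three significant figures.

At the maximum speed, friction acts down the slope at its limiting value f = μN. Radially (horizontal, toward centre): N sinθ + μN cosθ = mv²/r. Vertically: N cosθ − μN sinθ = mg.
Dividing: v² = r g (sinθ + μcosθ)/(cosθ − μsinθ).
sinθ + μcosθ = 0.2419 + 0.261×0.9703 = 0.4952; cosθ − μsinθ = 0.9703 − 0.261×0.2419 = 0.9072.
v² = 41.1 × 9.8 × 0.4952/0.9072 = 219.9 m²/s², so v = 14.83 m/s.

14.8 m/s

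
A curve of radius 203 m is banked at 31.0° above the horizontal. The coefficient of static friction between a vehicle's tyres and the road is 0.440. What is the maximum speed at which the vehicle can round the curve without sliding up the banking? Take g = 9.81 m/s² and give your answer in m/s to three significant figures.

At the maximum speed, friction acts down the slope at its limiting value f = μN. Radially (horizontal, toward centre): N sinθ + μN cosθ = mv²/r. Vertically: N cosθ − μN sinθ = mg.
Dividing: v² = r g (sinθ + μcosθ)/(cosθ − μsinθ).
sinθ + μcosθ = 0.5150 + 0.440×0.8572 = 0.8922; cosθ − μsinθ = 0.8572 − 0.440×0.5150 = 0.6306.
v² = 203 × 9.81 × 0.8922/0.6306 = 2818 m²/s², so v = 53.08 m/s.

53.1 m/s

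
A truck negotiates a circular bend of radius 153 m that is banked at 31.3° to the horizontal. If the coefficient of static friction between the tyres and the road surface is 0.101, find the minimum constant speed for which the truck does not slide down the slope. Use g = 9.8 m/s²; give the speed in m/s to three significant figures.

26.8 m/s

At the minimum speed, friction acts up the slope at its limiting value f = μN. Radially (horizontal, toward centre): N sinθ − μN cosθ = mv²/r. Vertically: N cosθ + μN sinθ = mg.
Dividing: v² = r g (sinθ − μcosθ)/(cosθ + μsinθ).
sinθ − μcosθ = 0.5195 − 0.101×0.8545 = 0.4332; cosθ + μsinθ = 0.8545 + 0.101×0.5195 = 0.9069.
v² = 153 × 9.8 × 0.4332/0.9069 = 716.2 m²/s², so v = 26.76 m/s.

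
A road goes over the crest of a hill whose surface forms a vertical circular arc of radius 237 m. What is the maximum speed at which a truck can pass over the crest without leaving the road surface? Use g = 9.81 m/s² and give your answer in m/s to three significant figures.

At the crest the centre of the circle is below the truck, so the net downward (centripetal) force is mg − N = mv²/r.
The truck leaves the road when N → 0, giving v_max = √(g r) = √(9.81 × 237) = 48.22 m/s.

48.2 m/s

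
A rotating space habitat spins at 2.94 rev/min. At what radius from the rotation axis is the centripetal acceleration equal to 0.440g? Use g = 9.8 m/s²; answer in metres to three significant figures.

45.5 m

ω = 2.94 rev/min × 2π/60 = 0.3079 rad/s.
a_c = ω²r = 0.440g ⇒ r = 0.440 × 9.8 / (0.3079)² = 4.312/0.09479 = 45.49 m.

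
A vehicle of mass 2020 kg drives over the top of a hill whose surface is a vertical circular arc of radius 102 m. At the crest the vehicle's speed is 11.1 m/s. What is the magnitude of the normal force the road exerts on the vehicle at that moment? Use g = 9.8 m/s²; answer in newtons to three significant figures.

At the crest the centripetal acceleration points downward (toward the centre of the arc), so mg − N = mv²/r.
N = m(g − v²/r) = 2020 × (9.8 − (11.1)²/102) = 2020 × (9.8 − 1.208) = 2020 × 8.592 = 17360 N.

17400 N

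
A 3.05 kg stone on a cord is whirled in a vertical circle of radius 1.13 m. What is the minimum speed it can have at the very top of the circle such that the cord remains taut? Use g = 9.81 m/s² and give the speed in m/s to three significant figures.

At the highest point the centre is directly below, so both the weight and T act inward: T + mg = mv²/r.
At minimum speed T → 0, so mg = mv_min²/r ⇒ v_min = √(g r) = √(9.81 × 1.13) = 3.329 m/s.

3.33 m/s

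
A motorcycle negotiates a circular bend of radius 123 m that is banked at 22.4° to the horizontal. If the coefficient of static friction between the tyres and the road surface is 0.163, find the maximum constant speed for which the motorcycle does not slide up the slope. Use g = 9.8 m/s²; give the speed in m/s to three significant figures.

27.3 m/s

At the maximum speed, friction acts down the slope at its limiting value f = μN. Radially (horizontal, toward centre): N sinθ + μN cosθ = mv²/r. Vertically: N cosθ − μN sinθ = mg.
Dividing: v² = r g (sinθ + μcosθ)/(cosθ − μsinθ).
sinθ + μcosθ = 0.3811 + 0.163×0.9245 = 0.5318; cosθ − μsinθ = 0.9245 − 0.163×0.3811 = 0.8624.
v² = 123 × 9.8 × 0.5318/0.8624 = 743.2 m²/s², so v = 27.26 m/s.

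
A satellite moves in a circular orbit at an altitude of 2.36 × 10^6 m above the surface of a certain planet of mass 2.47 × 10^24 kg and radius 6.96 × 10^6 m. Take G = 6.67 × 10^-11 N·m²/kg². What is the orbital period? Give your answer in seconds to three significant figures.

13900 s

r = R + h = 6.96 × 10^6 + 2.36 × 10^6 = 9.320 × 10^6 m. Gravity provides the centripetal force: G M m / r² = m v² / r ⇒ v = √(GM/r) = 4204 m/s.
T = 2πr/v = 2π × 9.320 × 10^6 / 4204 = 13930 s.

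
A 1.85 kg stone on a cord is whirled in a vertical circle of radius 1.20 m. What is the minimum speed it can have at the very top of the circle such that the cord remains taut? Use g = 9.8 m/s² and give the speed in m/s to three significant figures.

At the highest point the centre is directly below, so both the weight and T act inward: T + mg = mv²/r.
At minimum speed T → 0, so mg = mv_min²/r ⇒ v_min = √(g r) = √(9.8 × 1.20) = 3.429 m/s.

3.43 m/s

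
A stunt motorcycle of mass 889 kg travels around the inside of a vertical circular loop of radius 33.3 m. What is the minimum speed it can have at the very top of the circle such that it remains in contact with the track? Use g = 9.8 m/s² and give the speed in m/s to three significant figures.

18.1 m/s

At the highest point the centre is directly below, so both the weight and N act inward: N + mg = mv²/r.
At minimum speed N → 0, so mg = mv_min²/r ⇒ v_min = √(g r) = √(9.8 × 33.3) = 18.06 m/s.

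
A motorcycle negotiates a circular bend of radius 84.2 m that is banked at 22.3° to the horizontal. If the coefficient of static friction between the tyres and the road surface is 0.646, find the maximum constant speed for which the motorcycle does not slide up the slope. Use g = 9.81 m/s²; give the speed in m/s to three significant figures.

34.4 m/s

At the maximum speed, friction acts down the slope at its limiting value f = μN. Radially (horizontal, toward centre): N sinθ + μN cosθ = mv²/r. Vertically: N cosθ − μN sinθ = mg.
Dividing: v² = r g (sinθ + μcosθ)/(cosθ − μsinθ).
sinθ + μcosθ = 0.3795 + 0.646×0.9252 = 0.9771; cosθ − μsinθ = 0.9252 − 0.646×0.3795 = 0.6801.
v² = 84.2 × 9.81 × 0.9771/0.6801 = 1187 m²/s², so v = 34.45 m/s.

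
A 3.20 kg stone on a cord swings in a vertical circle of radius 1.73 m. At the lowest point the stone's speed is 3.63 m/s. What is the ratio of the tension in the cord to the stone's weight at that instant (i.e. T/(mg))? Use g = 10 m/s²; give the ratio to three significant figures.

1.76

At the bottom, T − mg = mv²/r, so T = m(v²/r + g) and T/(mg) = v²/(rg) + 1 = (3.63)²/(1.73 × 10.0) + 1 = 0.7617 + 1 = 1.762.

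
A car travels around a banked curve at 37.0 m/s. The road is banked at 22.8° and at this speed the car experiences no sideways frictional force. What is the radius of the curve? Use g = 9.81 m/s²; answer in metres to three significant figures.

332 m

Frictionless banking: tanθ = v²/(rg), so r = v²/(g tanθ).
r = (37.0)²/(9.81 × tan 22.8°) = 1369/(9.81 × 0.4204) = 1369/4.124 = 332.0 m.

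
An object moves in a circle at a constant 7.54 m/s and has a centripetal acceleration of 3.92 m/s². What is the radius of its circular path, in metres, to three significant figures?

14.5 m

a_c = v²/r ⇒ r = v²/a_c = (7.54)²/3.92 = 56.85/3.92 = 14.50 m.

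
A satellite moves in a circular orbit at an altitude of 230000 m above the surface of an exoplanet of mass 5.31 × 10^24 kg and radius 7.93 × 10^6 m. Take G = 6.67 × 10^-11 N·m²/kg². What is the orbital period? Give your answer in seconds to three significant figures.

7780 s

r = R + h = 7.93 × 10^6 + 230000 = 8.160 × 10^6 m. Gravity provides the centripetal force: G M m / r² = m v² / r ⇒ v = √(GM/r) = 6588 m/s.
T = 2πr/v = 2π × 8.160 × 10^6 / 6588 = 7782 s.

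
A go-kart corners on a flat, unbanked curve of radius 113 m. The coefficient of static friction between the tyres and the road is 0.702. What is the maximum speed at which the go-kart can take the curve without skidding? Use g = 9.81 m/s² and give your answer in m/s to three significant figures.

27.9 m/s

On a flat curve, static friction is the only horizontal force, so it must supply the full centripetal force: μ_s m g = m v²/r.
Mass cancels: v_max = √(μ_s g r) = √(0.702 × 9.81 × 113) = √778.2 = 27.90 m/s.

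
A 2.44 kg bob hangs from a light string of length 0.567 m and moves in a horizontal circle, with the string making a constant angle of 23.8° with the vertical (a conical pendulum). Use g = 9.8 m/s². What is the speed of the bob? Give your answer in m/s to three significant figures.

0.994 m/s

The radius of the circle is r = L sinθ = 0.567 × sin 23.8° = 0.2288 m.
Horizontally T sinθ = mv²/r and vertically T cosθ = mg, so tanθ = v²/(rg).
v = √(r g tanθ) = √(0.2288 × 9.8 × 0.4411) = √0.9890 = 0.9945 m/s.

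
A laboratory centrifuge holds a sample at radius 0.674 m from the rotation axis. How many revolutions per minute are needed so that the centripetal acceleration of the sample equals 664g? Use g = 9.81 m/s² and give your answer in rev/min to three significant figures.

939 rev/min

Require ω²r = 664g, so ω = √(664 × 9.81/0.674) = 98.31 rad/s.
In rev/min: ω × 60/(2π) = 98.31 × 60/(2π) = 938.8 rev/min.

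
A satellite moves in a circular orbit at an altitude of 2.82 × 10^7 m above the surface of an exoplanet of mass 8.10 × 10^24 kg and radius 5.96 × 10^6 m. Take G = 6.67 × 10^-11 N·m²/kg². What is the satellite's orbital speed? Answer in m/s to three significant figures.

3980 m/s

Orbital radius r = R + h = 5.96 × 10^6 + 2.82 × 10^7 = 3.416 × 10^7 m.
Gravity supplies the centripetal force: G M m / r² = m v² / r, so v = √(GM/r).
v = √(6.67 × 10^-11 × 8.10 × 10^24 / 3.416 × 10^7) = √(1.582 × 10^7) = 3977 m/s.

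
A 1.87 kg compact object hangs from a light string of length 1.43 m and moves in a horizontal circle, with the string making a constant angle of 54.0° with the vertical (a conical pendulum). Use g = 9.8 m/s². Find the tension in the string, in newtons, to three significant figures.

31.2 N

Vertically the bob has no acceleration, so T cosθ = mg.
T = mg/cosθ = 1.87 × 9.8 / cos 54.0° = 18.33/0.5878 = 31.18 N.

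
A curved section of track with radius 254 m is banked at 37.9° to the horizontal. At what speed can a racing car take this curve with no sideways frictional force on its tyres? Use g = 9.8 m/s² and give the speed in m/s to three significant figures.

44.0 m/s

On a frictionless banked curve, N sinθ = mv²/r and N cosθ = mg, so tanθ = v²/(rg).
v = √(r g tanθ) = √(254 × 9.8 × tan 37.9°) = √(254 × 9.8 × 0.7785) = √1938 = 44.02 m/s.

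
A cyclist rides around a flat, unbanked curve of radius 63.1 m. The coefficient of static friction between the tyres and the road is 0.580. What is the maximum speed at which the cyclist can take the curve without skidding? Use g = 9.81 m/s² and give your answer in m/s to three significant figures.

18.9 m/s

On a flat curve, static friction is the only horizontal force, so it must supply the full centripetal force: μ_s m g = m v²/r.
Mass cancels: v_max = √(μ_s g r) = √(0.580 × 9.81 × 63.1) = √359.0 = 18.95 m/s.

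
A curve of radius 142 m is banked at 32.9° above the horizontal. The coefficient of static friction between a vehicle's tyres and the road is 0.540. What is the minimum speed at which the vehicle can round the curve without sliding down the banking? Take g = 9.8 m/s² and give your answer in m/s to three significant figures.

10.5 m/s

At the minimum speed, friction acts up the slope at its limiting value f = μN. Radially (horizontal, toward centre): N sinθ − μN cosθ = mv²/r. Vertically: N cosθ + μN sinθ = mg.
Dividing: v² = r g (sinθ − μcosθ)/(cosθ + μsinθ).
sinθ − μcosθ = 0.5432 − 0.540×0.8396 = 0.08978; cosθ + μsinθ = 0.8396 + 0.540×0.5432 = 1.133.
v² = 142 × 9.8 × 0.08978/1.133 = 110.3 m²/s², so v = 10.50 m/s.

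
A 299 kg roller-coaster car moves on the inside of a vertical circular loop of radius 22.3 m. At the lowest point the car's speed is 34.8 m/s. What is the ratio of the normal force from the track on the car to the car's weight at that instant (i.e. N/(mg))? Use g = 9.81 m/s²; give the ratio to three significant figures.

6.54

At the bottom, N − mg = mv²/r, so N = m(v²/r + g) and N/(mg) = v²/(rg) + 1 = (34.8)²/(22.3 × 9.81) + 1 = 5.536 + 1 = 6.536.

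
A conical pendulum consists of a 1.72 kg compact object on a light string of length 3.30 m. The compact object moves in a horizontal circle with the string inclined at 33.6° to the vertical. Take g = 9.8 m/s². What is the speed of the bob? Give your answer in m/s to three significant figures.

3.45 m/s

The radius of the circle is r = L sinθ = 3.30 × sin 33.6° = 1.826 m.
Horizontally T sinθ = mv²/r and vertically T cosθ = mg, so tanθ = v²/(rg).
v = √(r g tanθ) = √(1.826 × 9.8 × 0.6644) = √11.89 = 3.448 m/s.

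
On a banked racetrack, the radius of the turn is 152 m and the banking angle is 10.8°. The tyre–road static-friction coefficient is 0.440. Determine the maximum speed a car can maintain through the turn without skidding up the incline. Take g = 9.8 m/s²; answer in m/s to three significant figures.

At the maximum speed, friction acts down the slope at its limiting value f = μN. Radially (horizontal, toward centre): N sinθ + μN cosθ = mv²/r. Vertically: N cosθ − μN sinθ = mg.
Dividing: v² = r g (sinθ + μcosθ)/(cosθ − μsinθ).
sinθ + μcosθ = 0.1874 + 0.440×0.9823 = 0.6196; cosθ − μsinθ = 0.9823 − 0.440×0.1874 = 0.8998.
v² = 152 × 9.8 × 0.6196/0.8998 = 1026 m²/s², so v = 32.03 m/s.

32.0 m/s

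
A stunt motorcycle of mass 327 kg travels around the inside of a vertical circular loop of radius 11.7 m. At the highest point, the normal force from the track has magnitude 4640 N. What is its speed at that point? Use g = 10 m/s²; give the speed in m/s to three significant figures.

16.8 m/s

At the top, N + mg = mv²/r, so v = √(r(N/m + g)) = √(11.7 × (4640/327 + 10.0)) = √(11.7 × 24.19) = √283.0 = 16.82 m/s.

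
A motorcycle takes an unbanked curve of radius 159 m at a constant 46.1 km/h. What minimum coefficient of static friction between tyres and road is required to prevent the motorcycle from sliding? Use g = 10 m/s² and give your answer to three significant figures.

0.103

v = 46.1/3.6 = 12.81 m/s.
Friction provides the centripetal force: μ_s m g = m v²/r, so μ_s = v²/(g r) = (12.81)²/(10.0 × 159) = 164.0/1590 = 0.1031.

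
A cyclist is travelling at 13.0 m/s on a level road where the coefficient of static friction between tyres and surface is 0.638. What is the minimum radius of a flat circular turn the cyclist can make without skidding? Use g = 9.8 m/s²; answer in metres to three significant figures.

27.0 m

At the limit, μ_s m g = m v²/r, so r_min = v²/(μ_s g) = (13.0)²/(0.638 × 9.8) = 169.0/6.252 = 27.03 m.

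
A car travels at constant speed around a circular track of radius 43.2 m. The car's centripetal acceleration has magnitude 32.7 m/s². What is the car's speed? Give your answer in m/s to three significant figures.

37.6 m/s

a_c = v²/r ⇒ v = √(a_c · r) = √(32.7 × 43.2) = √1413 = 37.59 m/s.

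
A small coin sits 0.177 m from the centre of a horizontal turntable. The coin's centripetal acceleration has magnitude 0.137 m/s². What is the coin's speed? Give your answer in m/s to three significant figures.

0.156 m/s

a_c = v²/r ⇒ v = √(a_c · r) = √(0.137 × 0.177) = √0.02425 = 0.1557 m/s.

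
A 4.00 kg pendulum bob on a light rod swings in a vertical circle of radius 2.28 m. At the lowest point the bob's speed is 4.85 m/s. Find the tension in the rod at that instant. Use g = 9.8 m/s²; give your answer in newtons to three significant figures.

80.5 N

At the lowest point, T points up (toward the centre) and the weight mg points down (away from the centre), so the net inward force is T − mg = mv²/r.
T = m(v²/r + g) = 4.00 × ((4.85)²/2.28 + 9.8) = 4.00 × (10.32 + 9.8) = 4.00 × 20.12 = 80.47 N.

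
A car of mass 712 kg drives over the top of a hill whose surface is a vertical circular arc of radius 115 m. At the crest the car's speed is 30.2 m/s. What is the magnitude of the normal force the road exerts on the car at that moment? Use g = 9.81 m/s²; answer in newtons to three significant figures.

At the crest the centripetal acceleration points downward (toward the centre of the arc), so mg − N = mv²/r.
N = m(g − v²/r) = 712 × (9.81 − (30.2)²/115) = 712 × (9.81 − 7.931) = 712 × 1.879 = 1338 N.

1340 N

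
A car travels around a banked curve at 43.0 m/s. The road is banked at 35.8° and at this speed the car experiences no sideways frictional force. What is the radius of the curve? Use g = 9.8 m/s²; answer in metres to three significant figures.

262 m

Frictionless banking: tanθ = v²/(rg), so r = v²/(g tanθ).
r = (43.0)²/(9.8 × tan 35.8°) = 1849/(9.8 × 0.7212) = 1849/7.068 = 261.6 m.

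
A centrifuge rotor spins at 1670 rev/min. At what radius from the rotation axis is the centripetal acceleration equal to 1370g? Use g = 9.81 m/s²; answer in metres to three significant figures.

0.439 m

ω = 1670 rev/min × 2π/60 = 174.9 rad/s.
a_c = ω²r = 1370g ⇒ r = 1370 × 9.81 / (174.9)² = 13440/30580 = 0.4394 m.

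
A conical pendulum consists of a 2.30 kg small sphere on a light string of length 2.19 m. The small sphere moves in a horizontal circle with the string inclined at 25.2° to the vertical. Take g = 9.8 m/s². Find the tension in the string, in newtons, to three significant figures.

24.9 N

Vertically the bob has no acceleration, so T cosθ = mg.
T = mg/cosθ = 2.30 × 9.8 / cos 25.2° = 22.54/0.9048 = 24.91 N.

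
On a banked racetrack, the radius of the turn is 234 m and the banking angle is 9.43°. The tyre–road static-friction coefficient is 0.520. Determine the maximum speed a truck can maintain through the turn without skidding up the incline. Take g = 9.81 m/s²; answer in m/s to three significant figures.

41.5 m/s

At the maximum speed, friction acts down the slope at its limiting value f = μN. Radially (horizontal, toward centre): N sinθ + μN cosθ = mv²/r. Vertically: N cosθ − μN sinθ = mg.
Dividing: v² = r g (sinθ + μcosθ)/(cosθ − μsinθ).
sinθ + μcosθ = 0.1638 + 0.520×0.9865 = 0.6768; cosθ − μsinθ = 0.9865 − 0.520×0.1638 = 0.9013.
v² = 234 × 9.81 × 0.6768/0.9013 = 1724 m²/s², so v = 41.52 m/s.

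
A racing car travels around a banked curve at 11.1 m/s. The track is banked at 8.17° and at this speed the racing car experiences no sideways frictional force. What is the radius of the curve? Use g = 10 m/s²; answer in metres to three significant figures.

Frictionless banking: tanθ = v²/(rg), so r = v²/(g tanθ).
r = (11.1)²/(10.0 × tan 8.17°) = 123.2/(10.0 × 0.1436) = 123.2/1.436 = 85.82 m.

85.8 m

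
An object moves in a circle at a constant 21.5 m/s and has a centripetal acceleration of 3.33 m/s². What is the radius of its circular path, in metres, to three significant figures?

139 m

a_c = v²/r ⇒ r = v²/a_c = (21.5)²/3.33 = 462.2/3.33 = 138.8 m.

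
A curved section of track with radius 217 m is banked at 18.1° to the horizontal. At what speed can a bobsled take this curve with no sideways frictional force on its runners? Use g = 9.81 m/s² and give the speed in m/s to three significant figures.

26.4 m/s

On a frictionless banked curve, N sinθ = mv²/r and N cosθ = mg, so tanθ = v²/(rg).
v = √(r g tanθ) = √(217 × 9.81 × tan 18.1°) = √(217 × 9.81 × 0.3269) = √695.8 = 26.38 m/s.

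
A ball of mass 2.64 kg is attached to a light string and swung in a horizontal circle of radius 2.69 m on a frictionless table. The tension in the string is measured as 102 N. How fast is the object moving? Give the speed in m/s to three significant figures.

T = m v²/r ⇒ v = √(T r / m) = √(102 × 2.69 / 2.64) = √103.9 = 10.19 m/s.

10.2 m/s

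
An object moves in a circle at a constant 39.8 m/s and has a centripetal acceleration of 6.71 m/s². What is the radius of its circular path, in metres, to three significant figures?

236 m

a_c = v²/r ⇒ r = v²/a_c = (39.8)²/6.71 = 1584/6.71 = 236.1 m.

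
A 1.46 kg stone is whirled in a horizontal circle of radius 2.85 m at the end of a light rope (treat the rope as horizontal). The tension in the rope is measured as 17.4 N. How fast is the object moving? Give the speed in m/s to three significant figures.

T = m v²/r ⇒ v = √(T r / m) = √(17.4 × 2.85 / 1.46) = √33.97 = 5.828 m/s.

5.83 m/s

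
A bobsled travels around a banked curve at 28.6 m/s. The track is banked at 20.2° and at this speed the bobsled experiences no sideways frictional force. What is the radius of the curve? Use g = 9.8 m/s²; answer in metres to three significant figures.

Frictionless banking: tanθ = v²/(rg), so r = v²/(g tanθ).
r = (28.6)²/(9.8 × tan 20.2°) = 818.0/(9.8 × 0.3679) = 818.0/3.606 = 226.9 m.

227 m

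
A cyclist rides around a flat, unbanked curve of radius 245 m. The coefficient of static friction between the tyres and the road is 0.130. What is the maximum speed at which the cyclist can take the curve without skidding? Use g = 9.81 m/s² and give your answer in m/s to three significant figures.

17.7 m/s

The only inward force on a level bend is static friction, so at the limit f_s = μ_s N = μ_s m g = m v²/r.
Mass cancels: v_max = √(μ_s g r) = √(0.130 × 9.81 × 245) = √312.4 = 17.68 m/s.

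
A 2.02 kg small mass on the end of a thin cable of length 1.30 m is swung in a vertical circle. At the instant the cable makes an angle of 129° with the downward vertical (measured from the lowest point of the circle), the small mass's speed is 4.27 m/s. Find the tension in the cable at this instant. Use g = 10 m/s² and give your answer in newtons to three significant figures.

15.6 N

Take the radial direction toward the centre of the circle as positive. The component of the weight along the string toward the centre is −mg cos φ (φ measured from the bottom), so Newton's second law along the string gives T − mg cos φ = m v²/r.
cos 129° = -0.6293, so T = m(v²/r + g cos φ) = 2.02 × ((4.27)²/1.30 + 10.0 × -0.6293) = 2.02 × (14.03 + (-6.293)) = 2.02 × 7.732 = 15.62 N.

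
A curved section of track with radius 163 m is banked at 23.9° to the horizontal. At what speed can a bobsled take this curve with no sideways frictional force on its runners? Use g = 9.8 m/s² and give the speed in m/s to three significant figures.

26.6 m/s

On a frictionless banked curve, N sinθ = mv²/r and N cosθ = mg, so tanθ = v²/(rg).
v = √(r g tanθ) = √(163 × 9.8 × tan 23.9°) = √(163 × 9.8 × 0.4431) = √707.9 = 26.61 m/s.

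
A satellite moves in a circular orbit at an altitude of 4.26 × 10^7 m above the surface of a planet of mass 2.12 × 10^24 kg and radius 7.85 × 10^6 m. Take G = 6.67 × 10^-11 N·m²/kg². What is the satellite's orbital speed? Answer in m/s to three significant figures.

Orbital radius r = R + h = 7.85 × 10^6 + 4.26 × 10^7 = 5.045 × 10^7 m.
Gravity supplies the centripetal force: G M m / r² = m v² / r, so v = √(GM/r).
v = √(6.67 × 10^-11 × 2.12 × 10^24 / 5.045 × 10^7) = √(2.803 × 10^6) = 1674 m/s.

1670 m/s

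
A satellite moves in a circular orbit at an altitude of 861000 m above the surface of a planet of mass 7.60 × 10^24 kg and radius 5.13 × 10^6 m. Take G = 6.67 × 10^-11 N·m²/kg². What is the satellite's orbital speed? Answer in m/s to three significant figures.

9200 m/s

Orbital radius r = R + h = 5.13 × 10^6 + 861000 = 5.991 × 10^6 m.
Gravity supplies the centripetal force: G M m / r² = m v² / r, so v = √(GM/r).
v = √(6.67 × 10^-11 × 7.60 × 10^24 / 5.991 × 10^6) = √(8.461 × 10^7) = 9199 m/s.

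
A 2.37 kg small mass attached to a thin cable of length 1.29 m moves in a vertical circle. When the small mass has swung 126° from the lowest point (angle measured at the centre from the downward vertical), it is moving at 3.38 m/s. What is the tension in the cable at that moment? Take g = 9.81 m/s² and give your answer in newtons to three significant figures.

Take the radial direction toward the centre of the circle as positive. The component of the weight along the string toward the centre is −mg cos φ (φ measured from the bottom), so Newton's second law along the string gives T − mg cos φ = m v²/r.
cos 126° = -0.5878, so T = m(v²/r + g cos φ) = 2.37 × ((3.38)²/1.29 + 9.81 × -0.5878) = 2.37 × (8.856 + (-5.766)) = 2.37 × 3.090 = 7.323 N.

7.32 N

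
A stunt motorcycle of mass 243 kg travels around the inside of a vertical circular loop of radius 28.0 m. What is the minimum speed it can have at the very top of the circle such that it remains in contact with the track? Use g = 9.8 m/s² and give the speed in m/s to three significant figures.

16.6 m/s

At the top, both weight mg and N point toward the centre: N + mg = mv²/r.
At minimum speed N → 0, so mg = mv_min²/r ⇒ v_min = √(g r) = √(9.8 × 28.0) = 16.57 m/s.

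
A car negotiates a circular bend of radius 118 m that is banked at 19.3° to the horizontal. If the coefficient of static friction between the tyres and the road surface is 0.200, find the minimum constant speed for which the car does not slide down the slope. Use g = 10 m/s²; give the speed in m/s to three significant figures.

At the minimum speed, friction acts up the slope at its limiting value f = μN. Radially (horizontal, toward centre): N sinθ − μN cosθ = mv²/r. Vertically: N cosθ + μN sinθ = mg.
Dividing: v² = r g (sinθ − μcosθ)/(cosθ + μsinθ).
sinθ − μcosθ = 0.3305 − 0.200×0.9438 = 0.1418; cosθ + μsinθ = 0.9438 + 0.200×0.3305 = 1.010.
v² = 118 × 10.0 × 0.1418/1.010 = 165.6 m²/s², so v = 12.87 m/s.

12.9 m/s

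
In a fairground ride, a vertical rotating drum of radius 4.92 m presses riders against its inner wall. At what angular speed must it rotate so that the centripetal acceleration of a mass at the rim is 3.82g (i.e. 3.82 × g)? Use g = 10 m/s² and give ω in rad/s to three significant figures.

Centripetal acceleration a_c = ω²r. Setting ω²r = 3.82g:
ω = √(3.82g / r) = √(3.82 × 10.0 / 4.92) = √7.764 = 2.786 rad/s.

2.79 rad/s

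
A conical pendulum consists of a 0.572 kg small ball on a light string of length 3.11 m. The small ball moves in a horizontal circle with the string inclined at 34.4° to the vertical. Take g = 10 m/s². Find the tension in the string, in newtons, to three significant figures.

Vertically the bob has no acceleration, so T cosθ = mg.
T = mg/cosθ = 0.572 × 10.0 / cos 34.4° = 5.720/0.8251 = 6.932 N.

6.93 N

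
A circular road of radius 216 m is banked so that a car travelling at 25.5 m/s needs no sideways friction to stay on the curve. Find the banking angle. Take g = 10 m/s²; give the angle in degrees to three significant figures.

16.8°

For a frictionless banked turn: horizontally N sinθ = mv²/r and vertically N cosθ = mg.
Dividing: tanθ = v²/(r g) = (25.5)²/(216 × 10.0) = 650.2/2160 = 0.3010.
θ = arctan(0.3010) = 16.75°.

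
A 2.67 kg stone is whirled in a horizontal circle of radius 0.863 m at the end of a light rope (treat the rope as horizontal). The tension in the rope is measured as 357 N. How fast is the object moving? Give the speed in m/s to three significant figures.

10.7 m/s

T = m v²/r ⇒ v = √(T r / m) = √(357 × 0.863 / 2.67) = √115.4 = 10.74 m/s.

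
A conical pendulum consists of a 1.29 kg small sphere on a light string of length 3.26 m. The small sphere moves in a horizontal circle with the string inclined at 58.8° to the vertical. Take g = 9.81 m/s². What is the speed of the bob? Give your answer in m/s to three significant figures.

6.72 m/s

The radius of the circle is r = L sinθ = 3.26 × sin 58.8° = 2.788 m.
Horizontally T sinθ = mv²/r and vertically T cosθ = mg, so tanθ = v²/(rg).
v = √(r g tanθ) = √(2.788 × 9.81 × 1.651) = √45.17 = 6.721 m/s.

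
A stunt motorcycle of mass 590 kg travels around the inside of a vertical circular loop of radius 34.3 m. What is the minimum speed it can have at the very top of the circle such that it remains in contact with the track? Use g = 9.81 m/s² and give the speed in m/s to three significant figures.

18.3 m/s

At the highest point the centre is directly below, so both the weight and N act inward: N + mg = mv²/r.
At minimum speed N → 0, so mg = mv_min²/r ⇒ v_min = √(g r) = √(9.81 × 34.3) = 18.34 m/s.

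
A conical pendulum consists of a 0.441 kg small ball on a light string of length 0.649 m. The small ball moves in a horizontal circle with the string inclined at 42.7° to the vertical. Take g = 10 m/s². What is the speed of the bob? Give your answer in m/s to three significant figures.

2.02 m/s

The radius of the circle is r = L sinθ = 0.649 × sin 42.7° = 0.4401 m.
Horizontally T sinθ = mv²/r and vertically T cosθ = mg, so tanθ = v²/(rg).
v = √(r g tanθ) = √(0.4401 × 10.0 × 0.9228) = √4.061 = 2.015 m/s.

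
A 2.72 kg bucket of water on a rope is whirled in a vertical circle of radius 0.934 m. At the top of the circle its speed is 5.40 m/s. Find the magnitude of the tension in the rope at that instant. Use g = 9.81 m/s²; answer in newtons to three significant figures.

At the top, both T and the weight mg point inward (toward the centre), so T + mg = mv²/r.
T = m(v²/r − g) = 2.72 × ((5.40)²/0.934 − 9.81) = 2.72 × (31.22 − 9.81) = 2.72 × 21.41 = 58.24 N.

58.2 N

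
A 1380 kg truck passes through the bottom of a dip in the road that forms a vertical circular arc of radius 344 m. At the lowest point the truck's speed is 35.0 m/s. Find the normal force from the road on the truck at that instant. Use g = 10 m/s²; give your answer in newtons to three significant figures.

At the lowest point, N points up (toward the centre) and the weight mg points down (away from the centre), so the net inward force is N − mg = mv²/r.
N = m(v²/r + g) = 1380 × ((35.0)²/344 + 10.0) = 1380 × (3.561 + 10.0) = 1380 × 13.56 = 18710 N.

18700 N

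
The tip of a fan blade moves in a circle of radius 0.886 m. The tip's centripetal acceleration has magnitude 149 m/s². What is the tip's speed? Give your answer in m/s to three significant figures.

11.5 m/s

a_c = v²/r ⇒ v = √(a_c · r) = √(149 × 0.886) = √132.0 = 11.49 m/s.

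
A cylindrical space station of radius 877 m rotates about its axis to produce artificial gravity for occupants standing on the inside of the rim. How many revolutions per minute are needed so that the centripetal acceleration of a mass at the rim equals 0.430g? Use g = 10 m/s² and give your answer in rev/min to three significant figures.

0.669 rev/min

Require ω²r = 0.430g, so ω = √(0.430 × 10.0/877) = 0.07002 rad/s.
In rev/min: ω × 60/(2π) = 0.07002 × 60/(2π) = 0.6687 rev/min.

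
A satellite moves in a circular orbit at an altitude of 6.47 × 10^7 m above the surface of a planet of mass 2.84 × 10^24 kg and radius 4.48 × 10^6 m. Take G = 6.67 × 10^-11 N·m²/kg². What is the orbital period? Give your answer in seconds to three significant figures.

r = R + h = 4.48 × 10^6 + 6.47 × 10^7 = 6.918 × 10^7 m. Gravity provides the centripetal force: G M m / r² = m v² / r ⇒ v = √(GM/r) = 1655 m/s.
T = 2πr/v = 2π × 6.918 × 10^7 / 1655 = 262700 s.

263000 s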